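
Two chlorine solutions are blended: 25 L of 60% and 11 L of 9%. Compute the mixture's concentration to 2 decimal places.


Solute in mixture 1 = 60% of 25 L = 25*60/100 = 15 L
Solute in mixture 2 = 9% of 11 L = 11*9/100 = 99/100 L
Total solute = 15 + 99/100 = 1599/100 L
Total volume = 25 + 11 = 36 L
Final concentration = 1599/100/36 * 100 = 44.42%

44.42


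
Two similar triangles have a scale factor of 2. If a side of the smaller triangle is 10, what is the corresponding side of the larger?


Similar triangles have proportional sides
Scale factor = 2
Smaller side = 10
Corresponding larger side = 10 * 2
= 20

20


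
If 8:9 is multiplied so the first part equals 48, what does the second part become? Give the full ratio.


Original ratio: 8:9
First term target: 48
Scale factor = 48 / 8 = 6
Multiply second term: 9 * 6 = 54
Equivalent ratio = 48:54

48:54


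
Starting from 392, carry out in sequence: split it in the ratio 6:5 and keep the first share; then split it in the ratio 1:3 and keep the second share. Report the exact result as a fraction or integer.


Start with 392.
Step 1: Split 6:5, first share = 392 * 6/11 = 2352/11
Step 2: Split 1:3, second share = 2352/11 * 3/4 = 1764/11
Final result = 1764/11

1764/11


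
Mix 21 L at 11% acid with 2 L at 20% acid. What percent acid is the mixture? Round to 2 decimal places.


Solute in mixture 1 = 11% of 21 L = 21*11/100 = 231/100 L
Solute in mixture 2 = 20% of 2 L = 2*20/100 = 2/5 L
Total solute = 231/100 + 2/5 = 271/100 L
Total volume = 21 + 2 = 23 L
Final concentration = 271/100/23 * 100 = 11.78%

11.78


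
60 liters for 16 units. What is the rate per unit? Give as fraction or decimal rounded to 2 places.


Total liters = 60
Number of units = 16
Unit rate = 60 / 16
= 3.75 liters per unit

3.75


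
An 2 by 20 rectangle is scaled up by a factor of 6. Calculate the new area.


Original dimensions: 2 x 20
Enlargement factor = 6
New width = 2 * 6 = 12
New height = 20 * 6 = 120
New area = 12 * 120 = 1440

1440


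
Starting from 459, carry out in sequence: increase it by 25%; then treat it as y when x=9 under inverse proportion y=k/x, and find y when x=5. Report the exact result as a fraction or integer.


Start with 459.
Step 1: Increase by 25%: 459 * 125/100 = 2295/4
Step 2: Inverse prop: k = (2295/4)*9; new y = k/5 = 2295/4*9/5 = 4131/4
Final result = 4131/4

4131/4


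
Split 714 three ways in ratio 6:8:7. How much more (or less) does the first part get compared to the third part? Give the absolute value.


Total parts = 6 + 8 + 7 = 21
Value per part = 714 / 21 = 34
Shares: 6*34=204, 8*34=272, 7*34=238
First share = 204, third share = 238
Difference = |204 - 238| = 34

34


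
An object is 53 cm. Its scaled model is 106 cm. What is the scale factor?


Original length = 53 cm
Scaled length = 106 cm
Scale factor = 106 / 53
= 2

2


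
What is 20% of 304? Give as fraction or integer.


Compute 20% of 304
Convert percentage: 20% = 20/100
Multiply: 304 * 20/100
= 6080/100
= 304/5

304/5


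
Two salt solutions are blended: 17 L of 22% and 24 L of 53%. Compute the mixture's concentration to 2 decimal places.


Solute in mixture 1 = 22% of 17 L = 17*22/100 = 187/50 L
Solute in mixture 2 = 53% of 24 L = 24*53/100 = 318/25 L
Total solute = 187/50 + 318/25 = 823/50 L
Total volume = 17 + 24 = 41 L
Final concentration = 823/50/41 * 100 = 40.15%

40.15


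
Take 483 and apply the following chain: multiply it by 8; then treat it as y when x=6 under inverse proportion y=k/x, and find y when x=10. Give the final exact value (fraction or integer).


Start with 483.
Step 1: Multiply by 8: 483 * 8 = 3864
Step 2: Inverse prop: k = (3864)*6; new y = k/10 = 3864*6/10 = 11592/5
Final result = 11592/5

11592/5


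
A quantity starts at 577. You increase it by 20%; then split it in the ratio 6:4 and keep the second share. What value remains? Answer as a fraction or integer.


Start with 577.
Step 1: Increase by 20%: 577 * 120/100 = 3462/5
Step 2: Split 6:4, second share = 3462/5 * 4/10 = 6924/25
Final result = 6924/25

6924/25


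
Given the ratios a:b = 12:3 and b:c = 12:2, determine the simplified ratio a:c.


Given a:b = 12:3 and b:c = 12:2
Make b consistent. Multiply first ratio by 12: a:b = 144:36
Multiply second ratio by 3: b:c = 36:6
Now b = 36 in both, so a:b:c = 144:36:6
Therefore a:c = 144:6
Simplify by GCD: a:c = 24:1

24:1


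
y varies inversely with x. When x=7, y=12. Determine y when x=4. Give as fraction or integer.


Inverse proportion: y = k/x
Find k: k = 7 * 12 = 84
Compute y at x=4: y = 84/4
y = 21

21


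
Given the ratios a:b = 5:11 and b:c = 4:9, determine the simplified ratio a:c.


Given a:b = 5:11 and b:c = 4:9
Make b consistent. Multiply first ratio by 4: a:b = 20:44
Multiply second ratio by 11: b:c = 44:99
Now b = 44 in both, so a:b:c = 20:44:99
Therefore a:c = 20:99
Simplify by GCD: a:c = 20:99

20:99


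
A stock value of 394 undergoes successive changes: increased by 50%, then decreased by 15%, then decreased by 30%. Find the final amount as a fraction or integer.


Start: 394
Step 1: increase by 50% => multiply by 150/100
  394 * 150/100 = 591
Step 2: decrease by 15% => multiply by 85/100
  591 * 85/100 = 10047/20
Step 3: decrease by 30% => multiply by 70/100
  10047/20 * 70/100 = 70329/200
Final value = 70329/200

70329/200


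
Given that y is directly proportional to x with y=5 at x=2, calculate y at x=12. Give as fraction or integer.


Direct proportion: y = kx
Find k: k = 5/2 = 5/2
Compute y at x=12: y = 5/2 * 12
y = 30

30


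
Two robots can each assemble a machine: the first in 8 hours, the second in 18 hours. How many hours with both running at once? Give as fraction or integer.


Rate of A = 1/8 job per hour
Rate of B = 1/18 job per hour
Combined rate = 1/8 + 1/18
Find common denominator: (18 + 8)/(8*18) = 26/144
Combined rate = 13/72 job per hour
Time together = 1 / (13/72) = 72/13 hours

72/13


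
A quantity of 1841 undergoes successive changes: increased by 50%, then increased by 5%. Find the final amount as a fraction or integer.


Start: 1841
Step 1: increase by 50% => multiply by 150/100
  1841 * 150/100 = 5523/2
Step 2: increase by 5% => multiply by 105/100
  5523/2 * 105/100 = 115983/40
Final value = 115983/40

115983/40


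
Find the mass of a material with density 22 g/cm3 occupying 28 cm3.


Using mass = density * volume
Density = 22 g/cm3
Volume = 28 cm3
Mass = 22 * 28
= 616 g

616


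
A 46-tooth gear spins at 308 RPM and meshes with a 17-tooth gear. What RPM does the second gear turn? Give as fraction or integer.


Gear ratio: teeth_A * RPM_A = teeth_B * RPM_B
46 * 308 = 17 * RPM_B
14168 = 17 * RPM_B
RPM_B = 14168 / 17
RPM_B = 14168/17

14168/17


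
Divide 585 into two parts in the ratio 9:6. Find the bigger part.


Total parts = 9 + 6 = 15
Value per part = 585 / 15 = 39
First share = 9 * 39 = 351
Second share = 6 * 39 = 234
Larger share = 351

351


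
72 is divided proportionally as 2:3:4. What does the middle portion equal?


Ratio = 2:3:4
Total parts = 2 + 3 + 4 = 9
Value per part = 72 / 9 = 8
First share = 2 * 8 = 16
Middle share = 3 * 8 = 24
Third share = 4 * 8 = 32

24


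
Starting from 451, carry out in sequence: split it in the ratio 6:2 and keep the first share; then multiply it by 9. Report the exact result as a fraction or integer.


Start with 451.
Step 1: Split 6:2, first share = 451 * 6/8 = 1353/4
Step 2: Multiply by 9: 1353/4 * 9 = 12177/4
Final result = 12177/4

12177/4


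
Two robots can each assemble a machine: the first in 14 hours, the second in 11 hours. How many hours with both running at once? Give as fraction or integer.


Rate of A = 1/14 job per hour
Rate of B = 1/11 job per hour
Combined rate = 1/14 + 1/11
Find common denominator: (11 + 14)/(14*11) = 25/154
Combined rate = 25/154 job per hour
Time together = 1 / (25/154) = 154/25 hours

154/25


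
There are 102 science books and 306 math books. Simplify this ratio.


Find GCD(102, 306)
GCD = 102
Divide both by 102: 102/102 = 1, 306/102 = 3
Simplified ratio = 1:3

1:3


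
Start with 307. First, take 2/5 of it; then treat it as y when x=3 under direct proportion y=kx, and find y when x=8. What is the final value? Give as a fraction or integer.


Start with 307.
Step 1: Take 2/5: 307 * 2/5 = 614/5
Step 2: Direct prop: k = (614/5)/3; new y = k*8 = 614/5*8/3 = 4912/15
Final result = 4912/15

4912/15


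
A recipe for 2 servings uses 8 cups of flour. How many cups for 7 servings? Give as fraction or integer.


Original: 8 cups for 2 servings
Target servings = 7
Scaling factor = 7/2
New amount = 8 * 7/2
= 56/2
= 28 cups

28


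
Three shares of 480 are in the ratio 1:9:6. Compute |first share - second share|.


Total parts = 1 + 9 + 6 = 16
Value per part = 480 / 16 = 30
Shares: 1*30=30, 9*30=270, 6*30=180
First share = 30, second share = 270
Difference = |30 - 270| = 240

240


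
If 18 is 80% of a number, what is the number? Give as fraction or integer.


Given: 18 is 80% of the whole
Set up: 18 = 80/100 * whole
whole = 18 * 100 / 80
whole = 1800 / 80
whole = 45/2

45/2


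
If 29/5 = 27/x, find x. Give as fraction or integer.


Setting up: 29/5 = 27/x
Cross multiply: 29 * x = 5 * 27
29x = 135
x = 135/29
x = 135/29

135/29


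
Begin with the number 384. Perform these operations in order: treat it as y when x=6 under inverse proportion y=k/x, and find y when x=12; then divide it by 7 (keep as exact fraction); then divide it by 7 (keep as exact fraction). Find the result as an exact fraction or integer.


Start with 384.
Step 1: Inverse prop: k = (384)*6; new y = k/12 = 384*6/12 = 192
Step 2: Divide by 7: 192 / 7 = 192/7
Step 3: Divide by 7: 192/7 / 7 = 192/49
Final result = 192/49

192/49


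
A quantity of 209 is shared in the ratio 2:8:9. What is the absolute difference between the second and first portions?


Total parts = 2 + 8 + 9 = 19
Value per part = 209 / 19 = 11
Shares: 2*11=22, 8*11=88, 9*11=99
Second share = 88, first share = 22
Difference = |88 - 22| = 66

66


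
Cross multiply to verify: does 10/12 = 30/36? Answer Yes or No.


Cross multiply to check 10/12 = 30/36
Left cross product: 10 * 36 = 360
Right cross product: 12 * 30 = 360
360 = 360
Equal, so proportions match => Yes

Yes


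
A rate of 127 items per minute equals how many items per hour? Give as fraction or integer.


Converting from per minute to per hour
Rate = 127 items per minute
Multiply by 60: 127 * 60
= 7620 items per hour

7620


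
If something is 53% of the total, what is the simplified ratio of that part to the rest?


Part = 53%, Remainder = 47%
Ratio = 53:47
GCD(53, 47) = 1
Simplify: 53:47 = 53:47

53:47


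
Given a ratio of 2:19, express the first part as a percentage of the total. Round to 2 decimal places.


Total parts = 2 + 19 = 21
First part fraction = 2/21
Percentage = (2/21) * 100
= 0.095238 * 100
= 9.52%

9.52


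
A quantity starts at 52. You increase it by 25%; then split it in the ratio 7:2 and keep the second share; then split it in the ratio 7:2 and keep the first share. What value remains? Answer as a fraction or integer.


Start with 52.
Step 1: Increase by 25%: 52 * 125/100 = 65
Step 2: Split 7:2, second share = 65 * 2/9 = 130/9
Step 3: Split 7:2, first share = 130/9 * 7/9 = 910/81
Final result = 910/81

910/81


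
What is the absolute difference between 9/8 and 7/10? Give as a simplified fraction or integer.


Simplify: 9/8 = 9/8 and 7/10 = 7/10
Find common denominator: LCD = 40
Convert: 45/40 and 28/40
Difference = |45 - 28|/40 = 17/40
Simplified = 17/40

17/40


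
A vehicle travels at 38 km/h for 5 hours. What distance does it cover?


Using distance = speed * time
Speed = 38 km/h
Time = 5 hours
Distance = 38 * 5
= 190 km

190


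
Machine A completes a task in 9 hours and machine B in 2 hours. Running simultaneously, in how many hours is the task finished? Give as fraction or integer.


Rate of A = 1/9 job per hour
Rate of B = 1/2 job per hour
Combined rate = 1/9 + 1/2
Find common denominator: (2 + 9)/(9*2) = 11/18
Combined rate = 11/18 job per hour
Time together = 1 / (11/18) = 18/11 hours

18/11


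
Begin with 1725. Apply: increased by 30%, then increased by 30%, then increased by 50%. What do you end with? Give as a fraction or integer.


Start: 1725
Step 1: increase by 30% => multiply by 130/100
  1725 * 130/100 = 4485/2
Step 2: increase by 30% => multiply by 130/100
  4485/2 * 130/100 = 11661/4
Step 3: increase by 50% => multiply by 150/100
  11661/4 * 150/100 = 34983/8
Final value = 34983/8

34983/8


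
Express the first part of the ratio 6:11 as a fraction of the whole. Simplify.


Total parts = 6 + 11 = 17
First part fraction = 6/17
Simplify: 6/17 = 6/17

6/17


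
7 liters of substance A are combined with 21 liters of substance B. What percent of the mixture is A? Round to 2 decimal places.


Volume of A = 7 L
Volume of B = 21 L
Total volume = 7 + 21 = 28 L
Percentage of A = (7/28) * 100
= 25.00%

25.00


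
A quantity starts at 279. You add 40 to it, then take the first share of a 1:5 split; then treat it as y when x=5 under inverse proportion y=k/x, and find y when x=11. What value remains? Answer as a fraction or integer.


Start with 279.
Step 1: Add 40: 279+40=319; split 1:5 first = 319*1/6 = 319/6
Step 2: Inverse prop: k = (319/6)*5; new y = k/11 = 319/6*5/11 = 145/6
Final result = 145/6

145/6


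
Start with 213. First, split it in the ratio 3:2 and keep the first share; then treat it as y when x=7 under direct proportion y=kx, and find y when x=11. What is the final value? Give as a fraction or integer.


Start with 213.
Step 1: Split 3:2, first share = 213 * 3/5 = 639/5
Step 2: Direct prop: k = (639/5)/7; new y = k*11 = 639/5*11/7 = 7029/35
Final result = 7029/35

7029/35


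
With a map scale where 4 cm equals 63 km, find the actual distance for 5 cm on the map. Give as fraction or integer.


Map scale: 4 cm = 63 km
Measured distance on map = 5 cm
Set up proportion: 5 * 63 / 4
= 315 / 4
= 315/4 km

315/4


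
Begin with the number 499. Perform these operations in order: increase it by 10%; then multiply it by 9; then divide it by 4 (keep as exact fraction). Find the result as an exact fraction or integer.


Start with 499.
Step 1: Increase by 10%: 499 * 110/100 = 5489/10
Step 2: Multiply by 9: 5489/10 * 9 = 49401/10
Step 3: Divide by 4: 49401/10 / 4 = 49401/40
Final result = 49401/40

49401/40


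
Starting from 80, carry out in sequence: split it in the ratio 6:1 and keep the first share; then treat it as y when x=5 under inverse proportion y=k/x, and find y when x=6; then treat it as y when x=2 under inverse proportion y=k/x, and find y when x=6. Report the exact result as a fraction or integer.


Start with 80.
Step 1: Split 6:1, first share = 80 * 6/7 = 480/7
Step 2: Inverse prop: k = (480/7)*5; new y = k/6 = 480/7*5/6 = 400/7
Step 3: Inverse prop: k = (400/7)*2; new y = k/6 = 400/7*2/6 = 400/21
Final result = 400/21

400/21


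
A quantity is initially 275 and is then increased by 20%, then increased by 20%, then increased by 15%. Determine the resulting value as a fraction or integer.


Start: 275
Step 1: increase by 20% => multiply by 120/100
  275 * 120/100 = 330
Step 2: increase by 20% => multiply by 120/100
  330 * 120/100 = 396
Step 3: increase by 15% => multiply by 115/100
  396 * 115/100 = 2277/5
Final value = 2277/5

2277/5


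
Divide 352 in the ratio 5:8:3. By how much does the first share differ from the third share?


Total parts = 5 + 8 + 3 = 16
Value per part = 352 / 16 = 22
Shares: 5*22=110, 8*22=176, 3*22=66
First share = 110, third share = 66
Difference = |110 - 66| = 44

44


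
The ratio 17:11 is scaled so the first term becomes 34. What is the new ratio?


Original ratio: 17:11
First term target: 34
Scale factor = 34 / 17 = 2
Multiply second term: 11 * 2 = 22
Equivalent ratio = 34:22

34:22


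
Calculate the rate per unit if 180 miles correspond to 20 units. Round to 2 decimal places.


Total miles = 180
Number of units = 20
Unit rate = 180 / 20
= 9 miles per unit

9


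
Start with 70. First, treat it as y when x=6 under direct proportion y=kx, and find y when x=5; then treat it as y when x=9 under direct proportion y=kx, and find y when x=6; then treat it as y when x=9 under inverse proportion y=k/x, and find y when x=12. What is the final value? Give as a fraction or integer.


Start with 70.
Step 1: Direct prop: k = (70)/6; new y = k*5 = 70*5/6 = 175/3
Step 2: Direct prop: k = (175/3)/9; new y = k*6 = 175/3*6/9 = 350/9
Step 3: Inverse prop: k = (350/9)*9; new y = k/12 = 350/9*9/12 = 175/6
Final result = 175/6

175/6


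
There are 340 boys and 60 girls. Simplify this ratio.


Find GCD(340, 60)
GCD = 20
Divide both by 20: 340/20 = 17, 60/20 = 3
Simplified ratio = 17:3

17:3


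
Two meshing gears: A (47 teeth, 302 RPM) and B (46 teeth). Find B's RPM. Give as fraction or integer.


Gear ratio: teeth_A * RPM_A = teeth_B * RPM_B
47 * 302 = 46 * RPM_B
14194 = 46 * RPM_B
RPM_B = 14194 / 46
RPM_B = 7097/23

7097/23


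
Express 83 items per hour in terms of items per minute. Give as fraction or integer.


Converting from per hour to per minute
Rate = 83 items per hour
Divide by 60: 83/60
= 83/60 items per minute

83/60


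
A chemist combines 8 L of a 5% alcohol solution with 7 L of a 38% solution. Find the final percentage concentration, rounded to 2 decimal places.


Solute in mixture 1 = 5% of 8 L = 8*5/100 = 2/5 L
Solute in mixture 2 = 38% of 7 L = 7*38/100 = 133/50 L
Total solute = 2/5 + 133/50 = 153/50 L
Total volume = 8 + 7 = 15 L
Final concentration = 153/50/15 * 100 = 20.40%

20.40


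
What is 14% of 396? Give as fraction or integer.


Compute 14% of 396
Convert percentage: 14% = 14/100
Multiply: 396 * 14/100
= 5544/100
= 1386/25

1386/25


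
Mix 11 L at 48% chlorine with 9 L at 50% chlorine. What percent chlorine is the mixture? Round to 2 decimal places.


Solute in mixture 1 = 48% of 11 L = 11*48/100 = 132/25 L
Solute in mixture 2 = 50% of 9 L = 9*50/100 = 9/2 L
Total solute = 132/25 + 9/2 = 489/50 L
Total volume = 11 + 9 = 20 L
Final concentration = 489/50/20 * 100 = 48.90%

48.90


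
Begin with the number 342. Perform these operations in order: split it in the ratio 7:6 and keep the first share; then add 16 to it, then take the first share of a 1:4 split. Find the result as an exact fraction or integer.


Start with 342.
Step 1: Split 7:6, first share = 342 * 7/13 = 2394/13
Step 2: Add 16: 2394/13+16=2602/13; split 1:4 first = 2602/13*1/5 = 2602/65
Final result = 2602/65

2602/65


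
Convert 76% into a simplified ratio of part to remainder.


Part = 76%, Remainder = 24%
Ratio = 76:24
GCD(76, 24) = 4
Simplify: 19:6 = 19:6

19:6


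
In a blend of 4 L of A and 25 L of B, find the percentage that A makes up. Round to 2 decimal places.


Volume of A = 4 L
Volume of B = 25 L
Total volume = 4 + 25 = 29 L
Percentage of A = (4/29) * 100
= 13.79%

13.79


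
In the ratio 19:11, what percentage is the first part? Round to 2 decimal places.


Total parts = 19 + 11 = 30
First part fraction = 19/30
Percentage = (19/30) * 100
= 0.633333 * 100
= 63.33%

63.33


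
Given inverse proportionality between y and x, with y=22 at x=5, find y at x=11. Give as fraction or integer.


Inverse proportion: y = k/x
Find k: k = 5 * 22 = 110
Compute y at x=11: y = 110/11
y = 10

10


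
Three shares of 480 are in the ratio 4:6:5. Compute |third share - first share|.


Total parts = 4 + 6 + 5 = 15
Value per part = 480 / 15 = 32
Shares: 4*32=128, 6*32=192, 5*32=160
Third share = 160, first share = 128
Difference = |160 - 128| = 32

32


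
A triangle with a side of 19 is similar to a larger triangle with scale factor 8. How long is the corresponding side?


Similar triangles have proportional sides
Scale factor = 8
Smaller side = 19
Corresponding larger side = 19 * 8
= 152

152


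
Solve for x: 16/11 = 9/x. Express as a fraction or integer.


Setting up: 16/11 = 9/x
Cross multiply: 16 * x = 11 * 9
16x = 99
x = 99/16
x = 99/16

99/16


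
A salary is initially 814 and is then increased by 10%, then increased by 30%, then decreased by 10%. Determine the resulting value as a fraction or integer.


Start: 814
Step 1: increase by 10% => multiply by 110/100
  814 * 110/100 = 4477/5
Step 2: increase by 30% => multiply by 130/100
  4477/5 * 130/100 = 58201/50
Step 3: decrease by 10% => multiply by 90/100
  58201/50 * 90/100 = 523809/500
Final value = 523809/500

523809/500


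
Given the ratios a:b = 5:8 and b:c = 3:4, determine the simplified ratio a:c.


Given a:b = 5:8 and b:c = 3:4
Make b consistent. Multiply first ratio by 3: a:b = 15:24
Multiply second ratio by 8: b:c = 24:32
Now b = 24 in both, so a:b:c = 15:24:32
Therefore a:c = 15:32
Simplify by GCD: a:c = 15:32

15:32


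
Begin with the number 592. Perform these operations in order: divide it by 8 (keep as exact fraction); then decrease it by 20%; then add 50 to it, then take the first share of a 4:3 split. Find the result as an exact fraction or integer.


Start with 592.
Step 1: Divide by 8: 592 / 8 = 74
Step 2: Decrease by 20%: 74 * 80/100 = 296/5
Step 3: Add 50: 296/5+50=546/5; split 4:3 first = 546/5*4/7 = 312/5
Final result = 312/5

312/5


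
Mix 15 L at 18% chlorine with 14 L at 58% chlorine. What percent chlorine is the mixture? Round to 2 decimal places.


Solute in mixture 1 = 18% of 15 L = 15*18/100 = 27/10 L
Solute in mixture 2 = 58% of 14 L = 14*58/100 = 203/25 L
Total solute = 27/10 + 203/25 = 541/50 L
Total volume = 15 + 14 = 29 L
Final concentration = 541/50/29 * 100 = 37.31%

37.31


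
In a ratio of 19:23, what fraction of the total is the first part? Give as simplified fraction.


Total parts = 19 + 23 = 42
First part fraction = 19/42
Simplify: 19/42 = 19/42

19/42


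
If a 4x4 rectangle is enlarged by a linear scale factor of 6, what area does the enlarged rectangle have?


Original dimensions: 4 x 4
Enlargement factor = 6
New width = 4 * 6 = 24
New height = 4 * 6 = 24
New area = 24 * 24 = 576

576


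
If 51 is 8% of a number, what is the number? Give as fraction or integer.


Given: 51 is 8% of the whole
Set up: 51 = 8/100 * whole
whole = 51 * 100 / 8
whole = 5100 / 8
whole = 1275/2

1275/2


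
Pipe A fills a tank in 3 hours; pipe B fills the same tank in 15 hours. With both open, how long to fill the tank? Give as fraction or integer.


Rate of A = 1/3 job per hour
Rate of B = 1/15 job per hour
Combined rate = 1/3 + 1/15
Find common denominator: (15 + 3)/(3*15) = 18/45
Combined rate = 2/5 job per hour
Time together = 1 / (2/5) = 5/2 hours

5/2


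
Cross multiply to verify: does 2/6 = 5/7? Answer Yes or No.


Cross multiply to check 2/6 = 5/7
Left cross product: 2 * 7 = 14
Right cross product: 6 * 5 = 30
14 != 30
Not equal, so proportions differ => No

No


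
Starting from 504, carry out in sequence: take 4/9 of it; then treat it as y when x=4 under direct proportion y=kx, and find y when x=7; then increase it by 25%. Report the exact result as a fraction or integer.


Start with 504.
Step 1: Take 4/9: 504 * 4/9 = 224
Step 2: Direct prop: k = (224)/4; new y = k*7 = 224*7/4 = 392
Step 3: Increase by 25%: 392 * 125/100 = 490
Final result = 490

490


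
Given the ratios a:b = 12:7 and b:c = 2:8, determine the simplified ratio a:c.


Given a:b = 12:7 and b:c = 2:8
Make b consistent. Multiply first ratio by 2: a:b = 24:14
Multiply second ratio by 7: b:c = 14:56
Now b = 14 in both, so a:b:c = 24:14:56
Therefore a:c = 24:56
Simplify by GCD: a:c = 3:7

3:7


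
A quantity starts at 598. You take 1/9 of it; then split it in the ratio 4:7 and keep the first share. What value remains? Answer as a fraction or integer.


Start with 598.
Step 1: Take 1/9: 598 * 1/9 = 598/9
Step 2: Split 4:7, first share = 598/9 * 4/11 = 2392/99
Final result = 2392/99

2392/99


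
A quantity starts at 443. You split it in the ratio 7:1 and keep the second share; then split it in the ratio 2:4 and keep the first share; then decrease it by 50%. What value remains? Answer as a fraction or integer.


Start with 443.
Step 1: Split 7:1, second share = 443 * 1/8 = 443/8
Step 2: Split 2:4, first share = 443/8 * 2/6 = 443/24
Step 3: Decrease by 50%: 443/24 * 50/100 = 443/48
Final result = 443/48

443/48


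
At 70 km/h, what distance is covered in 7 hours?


Using distance = speed * time
Speed = 70 km/h
Time = 7 hours
Distance = 70 * 7
= 490 km

490


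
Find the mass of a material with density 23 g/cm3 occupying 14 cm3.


Using mass = density * volume
Density = 23 g/cm3
Volume = 14 cm3
Mass = 23 * 14
= 322 g

322


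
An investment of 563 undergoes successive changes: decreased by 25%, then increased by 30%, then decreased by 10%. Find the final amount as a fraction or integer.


Start: 563
Step 1: decrease by 25% => multiply by 75/100
  563 * 75/100 = 1689/4
Step 2: increase by 30% => multiply by 130/100
  1689/4 * 130/100 = 21957/40
Step 3: decrease by 10% => multiply by 90/100
  21957/40 * 90/100 = 197613/400
Final value = 197613/400

197613/400


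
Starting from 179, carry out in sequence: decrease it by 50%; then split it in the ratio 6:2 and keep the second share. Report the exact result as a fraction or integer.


Start with 179.
Step 1: Decrease by 50%: 179 * 50/100 = 179/2
Step 2: Split 6:2, second share = 179/2 * 2/8 = 179/8
Final result = 179/8

179/8


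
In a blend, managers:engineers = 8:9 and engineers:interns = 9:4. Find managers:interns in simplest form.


Given a:b = 8:9 and b:c = 9:4
Make b consistent. Multiply first ratio by 9: a:b = 72:81
Multiply second ratio by 9: b:c = 81:36
Now b = 81 in both, so a:b:c = 72:81:36
Therefore a:c = 72:36
Simplify by GCD: a:c = 2:1

2:1


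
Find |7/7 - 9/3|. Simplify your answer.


Simplify: 7/7 = 1 and 9/3 = 3
Find common denominator: LCD = 1
Convert: 1/1 and 3/1
Difference = |1 - 3|/1 = 2/1
Simplified = 2

2


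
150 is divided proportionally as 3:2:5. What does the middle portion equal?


Ratio = 3:2:5
Total parts = 3 + 2 + 5 = 10
Value per part = 150 / 10 = 15
First share = 3 * 15 = 45
Middle share = 2 * 15 = 30
Third share = 5 * 15 = 75

30


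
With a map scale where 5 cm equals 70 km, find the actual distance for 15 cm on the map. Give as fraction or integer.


Map scale: 5 cm = 70 km
Measured distance on map = 15 cm
Set up proportion: 15 * 70 / 5
= 1050 / 5
= 210 km

210


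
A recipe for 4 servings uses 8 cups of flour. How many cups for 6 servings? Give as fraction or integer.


Original: 8 cups for 4 servings
Target servings = 6
Scaling factor = 6/4
New amount = 8 * 6/4
= 48/4
= 12 cups

12


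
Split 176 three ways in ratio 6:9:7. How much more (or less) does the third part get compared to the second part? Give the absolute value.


Total parts = 6 + 9 + 7 = 22
Value per part = 176 / 22 = 8
Shares: 6*8=48, 9*8=72, 7*8=56
Third share = 56, second share = 72
Difference = |56 - 72| = 16

16


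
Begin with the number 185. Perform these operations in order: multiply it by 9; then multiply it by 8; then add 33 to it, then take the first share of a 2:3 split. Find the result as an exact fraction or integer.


Start with 185.
Step 1: Multiply by 9: 185 * 9 = 1665
Step 2: Multiply by 8: 1665 * 8 = 13320
Step 3: Add 33: 13320+33=13353; split 2:3 first = 13353*2/5 = 26706/5
Final result = 26706/5

26706/5


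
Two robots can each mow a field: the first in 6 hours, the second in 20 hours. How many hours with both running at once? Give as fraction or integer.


Rate of A = 1/6 job per hour
Rate of B = 1/20 job per hour
Combined rate = 1/6 + 1/20
Find common denominator: (20 + 6)/(6*20) = 26/120
Combined rate = 13/60 job per hour
Time together = 1 / (13/60) = 60/13 hours

60/13


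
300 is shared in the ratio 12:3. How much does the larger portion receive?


Total parts = 12 + 3 = 15
Value per part = 300 / 15 = 20
First share = 12 * 20 = 240
Second share = 3 * 20 = 60
Larger share = 240

240


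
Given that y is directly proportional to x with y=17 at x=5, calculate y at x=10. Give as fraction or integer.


Direct proportion: y = kx
Find k: k = 17/5 = 17/5
Compute y at x=10: y = 17/5 * 10
y = 34

34


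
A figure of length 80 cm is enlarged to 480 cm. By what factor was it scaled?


Original length = 80 cm
Scaled length = 480 cm
Scale factor = 480 / 80
= 6

6


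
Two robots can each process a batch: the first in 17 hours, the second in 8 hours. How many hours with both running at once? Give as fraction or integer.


Rate of A = 1/17 job per hour
Rate of B = 1/8 job per hour
Combined rate = 1/17 + 1/8
Find common denominator: (8 + 17)/(17*8) = 25/136
Combined rate = 25/136 job per hour
Time together = 1 / (25/136) = 136/25 hours

136/25


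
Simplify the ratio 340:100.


Find GCD(340, 100)
GCD = 20
Divide both by 20: 340/20 = 17, 100/20 = 5
Simplified ratio = 17:5

17:5


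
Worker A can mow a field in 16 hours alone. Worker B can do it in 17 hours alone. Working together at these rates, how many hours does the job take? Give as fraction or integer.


Rate of A = 1/16 job per hour
Rate of B = 1/17 job per hour
Combined rate = 1/16 + 1/17
Find common denominator: (17 + 16)/(16*17) = 33/272
Combined rate = 33/272 job per hour
Time together = 1 / (33/272) = 272/33 hours

272/33


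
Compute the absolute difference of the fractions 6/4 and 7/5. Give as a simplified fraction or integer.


Simplify: 6/4 = 3/2 and 7/5 = 7/5
Find common denominator: LCD = 10
Convert: 15/10 and 14/10
Difference = |15 - 14|/10 = 1/10
Simplified = 1/10

1/10


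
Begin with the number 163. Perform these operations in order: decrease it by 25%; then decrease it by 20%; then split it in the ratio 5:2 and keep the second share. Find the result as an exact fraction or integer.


Start with 163.
Step 1: Decrease by 25%: 163 * 75/100 = 489/4
Step 2: Decrease by 20%: 489/4 * 80/100 = 489/5
Step 3: Split 5:2, second share = 489/5 * 2/7 = 978/35
Final result = 978/35

978/35


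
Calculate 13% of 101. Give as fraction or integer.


Compute 13% of 101
Convert percentage: 13% = 13/100
Multiply: 101 * 13/100
= 1313/100
= 1313/100

1313/100


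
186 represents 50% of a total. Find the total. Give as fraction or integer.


Given: 186 is 50% of the whole
Set up: 186 = 50/100 * whole
whole = 186 * 100 / 50
whole = 18600 / 50
whole = 372

372


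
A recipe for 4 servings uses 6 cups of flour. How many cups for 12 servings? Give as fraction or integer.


Original: 6 cups for 4 servings
Target servings = 12
Scaling factor = 12/4
New amount = 6 * 12/4
= 72/4
= 18 cups

18


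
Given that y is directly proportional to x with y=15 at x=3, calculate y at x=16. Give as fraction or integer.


Direct proportion: y = kx
Find k: k = 15/3 = 5
Compute y at x=16: y = 5 * 16
y = 80

80


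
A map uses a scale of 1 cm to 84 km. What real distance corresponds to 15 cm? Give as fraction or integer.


Map scale: 1 cm = 84 km
Measured distance on map = 15 cm
Set up proportion: 15 * 84 / 1
= 1260 / 1
= 1260 km

1260


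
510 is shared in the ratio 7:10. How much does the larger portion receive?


Total parts = 7 + 10 = 17
Value per part = 510 / 17 = 30
First share = 7 * 30 = 210
Second share = 10 * 30 = 300
Larger share = 300

300


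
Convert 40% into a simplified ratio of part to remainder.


Part = 40%, Remainder = 60%
Ratio = 40:60
GCD(40, 60) = 20
Simplify: 2:3 = 2:3

2:3


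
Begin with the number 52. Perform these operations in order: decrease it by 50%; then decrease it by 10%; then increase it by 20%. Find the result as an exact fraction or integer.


Start with 52.
Step 1: Decrease by 50%: 52 * 50/100 = 26
Step 2: Decrease by 10%: 26 * 90/100 = 117/5
Step 3: Increase by 20%: 117/5 * 120/100 = 702/25
Final result = 702/25

702/25


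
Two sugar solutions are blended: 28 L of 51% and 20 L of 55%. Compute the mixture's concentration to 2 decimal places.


Solute in mixture 1 = 51% of 28 L = 28*51/100 = 357/25 L
Solute in mixture 2 = 55% of 20 L = 20*55/100 = 11 L
Total solute = 357/25 + 11 = 632/25 L
Total volume = 28 + 20 = 48 L
Final concentration = 632/25/48 * 100 = 52.67%

52.67


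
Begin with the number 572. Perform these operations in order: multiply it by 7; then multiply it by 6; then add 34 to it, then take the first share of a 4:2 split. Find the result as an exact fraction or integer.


Start with 572.
Step 1: Multiply by 7: 572 * 7 = 4004
Step 2: Multiply by 6: 4004 * 6 = 24024
Step 3: Add 34: 24024+34=24058; split 4:2 first = 24058*4/6 = 48116/3
Final result = 48116/3

48116/3


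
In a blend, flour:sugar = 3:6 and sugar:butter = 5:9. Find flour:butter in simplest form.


Given a:b = 3:6 and b:c = 5:9
Make b consistent. Multiply first ratio by 5: a:b = 15:30
Multiply second ratio by 6: b:c = 30:54
Now b = 30 in both, so a:b:c = 15:30:54
Therefore a:c = 15:54
Simplify by GCD: a:c = 5:18

5:18


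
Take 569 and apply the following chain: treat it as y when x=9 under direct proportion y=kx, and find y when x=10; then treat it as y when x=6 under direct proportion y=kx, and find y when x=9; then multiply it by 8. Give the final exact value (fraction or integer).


Start with 569.
Step 1: Direct prop: k = (569)/9; new y = k*10 = 569*10/9 = 5690/9
Step 2: Direct prop: k = (5690/9)/6; new y = k*9 = 5690/9*9/6 = 2845/3
Step 3: Multiply by 8: 2845/3 * 8 = 22760/3
Final result = 22760/3

22760/3


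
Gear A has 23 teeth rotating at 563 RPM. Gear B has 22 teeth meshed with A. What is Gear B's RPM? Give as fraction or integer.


Gear ratio: teeth_A * RPM_A = teeth_B * RPM_B
23 * 563 = 22 * RPM_B
12949 = 22 * RPM_B
RPM_B = 12949 / 22
RPM_B = 12949/22

12949/22


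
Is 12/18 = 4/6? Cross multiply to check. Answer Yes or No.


Cross multiply to check 12/18 = 4/6
Left cross product: 12 * 6 = 72
Right cross product: 18 * 4 = 72
72 = 72
Equal, so proportions match => Yes

Yes


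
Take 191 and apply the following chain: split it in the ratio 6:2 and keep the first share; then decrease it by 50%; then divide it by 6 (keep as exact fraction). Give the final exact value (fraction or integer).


Start with 191.
Step 1: Split 6:2, first share = 191 * 6/8 = 573/4
Step 2: Decrease by 50%: 573/4 * 50/100 = 573/8
Step 3: Divide by 6: 573/8 / 6 = 191/16
Final result = 191/16

191/16


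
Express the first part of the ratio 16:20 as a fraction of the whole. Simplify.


Total parts = 16 + 20 = 36
First part fraction = 16/36
Simplify: 16/36 = 4/9

4/9


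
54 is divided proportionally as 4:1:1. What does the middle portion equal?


Ratio = 4:1:1
Total parts = 4 + 1 + 1 = 6
Value per part = 54 / 6 = 9
First share = 4 * 9 = 36
Middle share = 1 * 9 = 9
Third share = 1 * 9 = 9

9


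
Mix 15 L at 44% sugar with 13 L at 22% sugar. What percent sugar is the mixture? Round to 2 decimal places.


Solute in mixture 1 = 44% of 15 L = 15*44/100 = 33/5 L
Solute in mixture 2 = 22% of 13 L = 13*22/100 = 143/50 L
Total solute = 33/5 + 143/50 = 473/50 L
Total volume = 15 + 13 = 28 L
Final concentration = 473/50/28 * 100 = 33.79%

33.79


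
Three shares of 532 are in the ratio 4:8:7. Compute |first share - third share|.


Total parts = 4 + 8 + 7 = 19
Value per part = 532 / 19 = 28
Shares: 4*28=112, 8*28=224, 7*28=196
First share = 112, third share = 196
Difference = |112 - 196| = 84

84


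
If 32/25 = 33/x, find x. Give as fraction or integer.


Setting up: 32/25 = 33/x
Cross multiply: 32 * x = 25 * 33
32x = 825
x = 825/32
x = 825/32

825/32


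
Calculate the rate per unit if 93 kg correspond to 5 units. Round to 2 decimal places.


Total kg = 93
Number of units = 5
Unit rate = 93 / 5
= 18.60 kg per unit

18.60


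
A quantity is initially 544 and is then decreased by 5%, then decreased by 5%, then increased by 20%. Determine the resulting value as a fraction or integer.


Start: 544
Step 1: decrease by 5% => multiply by 95/100
  544 * 95/100 = 2584/5
Step 2: decrease by 5% => multiply by 95/100
  2584/5 * 95/100 = 12274/25
Step 3: increase by 20% => multiply by 120/100
  12274/25 * 120/100 = 73644/125
Final value = 73644/125

73644/125


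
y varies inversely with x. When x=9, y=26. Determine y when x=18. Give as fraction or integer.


Inverse proportion: y = k/x
Find k: k = 9 * 26 = 234
Compute y at x=18: y = 234/18
y = 13

13


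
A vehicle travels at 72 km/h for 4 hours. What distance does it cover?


Using distance = speed * time
Speed = 72 km/h
Time = 4 hours
Distance = 72 * 4
= 288 km

288


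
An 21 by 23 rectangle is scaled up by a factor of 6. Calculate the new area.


Original dimensions: 21 x 23
Enlargement factor = 6
New width = 21 * 6 = 126
New height = 23 * 6 = 138
New area = 126 * 138 = 17388

17388


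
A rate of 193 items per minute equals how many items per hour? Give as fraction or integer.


Converting from per minute to per hour
Rate = 193 items per minute
Multiply by 60: 193 * 60
= 11580 items per hour

11580


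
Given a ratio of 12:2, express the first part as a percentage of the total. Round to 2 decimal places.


Total parts = 12 + 2 = 14
First part fraction = 12/14
Percentage = (12/14) * 100
= 0.857143 * 100
= 85.71%

85.71


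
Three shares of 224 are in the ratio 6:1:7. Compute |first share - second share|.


Total parts = 6 + 1 + 7 = 14
Value per part = 224 / 14 = 16
Shares: 6*16=96, 1*16=16, 7*16=112
First share = 96, second share = 16
Difference = |96 - 16| = 80

80


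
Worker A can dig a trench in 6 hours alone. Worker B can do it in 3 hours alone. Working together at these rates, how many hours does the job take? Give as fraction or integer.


Rate of A = 1/6 job per hour
Rate of B = 1/3 job per hour
Combined rate = 1/6 + 1/3
Find common denominator: (3 + 6)/(6*3) = 9/18
Combined rate = 1/2 job per hour
Time together = 1 / (1/2) = 2 hours

2


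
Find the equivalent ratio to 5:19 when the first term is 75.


Original ratio: 5:19
First term target: 75
Scale factor = 75 / 5 = 15
Multiply second term: 19 * 15 = 285
Equivalent ratio = 75:285

75:285


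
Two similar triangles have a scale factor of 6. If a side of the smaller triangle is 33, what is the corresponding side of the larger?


Similar triangles have proportional sides
Scale factor = 6
Smaller side = 33
Corresponding larger side = 33 * 6
= 198

198


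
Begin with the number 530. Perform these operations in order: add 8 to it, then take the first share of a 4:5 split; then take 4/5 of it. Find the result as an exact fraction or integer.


Start with 530.
Step 1: Add 8: 530+8=538; split 4:5 first = 538*4/9 = 2152/9
Step 2: Take 4/5: 2152/9 * 4/5 = 8608/45
Final result = 8608/45

8608/45


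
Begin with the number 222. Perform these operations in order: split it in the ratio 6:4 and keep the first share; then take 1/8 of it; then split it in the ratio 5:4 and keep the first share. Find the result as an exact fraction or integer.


Start with 222.
Step 1: Split 6:4, first share = 222 * 6/10 = 666/5
Step 2: Take 1/8: 666/5 * 1/8 = 333/20
Step 3: Split 5:4, first share = 333/20 * 5/9 = 37/4
Final result = 37/4

37/4


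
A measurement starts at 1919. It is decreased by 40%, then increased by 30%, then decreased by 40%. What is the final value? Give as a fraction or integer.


Start: 1919
Step 1: decrease by 40% => multiply by 60/100
  1919 * 60/100 = 5757/5
Step 2: increase by 30% => multiply by 130/100
  5757/5 * 130/100 = 74841/50
Step 3: decrease by 40% => multiply by 60/100
  74841/50 * 60/100 = 224523/250
Final value = 224523/250

224523/250


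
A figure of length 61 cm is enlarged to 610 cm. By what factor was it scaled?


Original length = 61 cm
Scaled length = 610 cm
Scale factor = 610 / 61
= 10

10
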